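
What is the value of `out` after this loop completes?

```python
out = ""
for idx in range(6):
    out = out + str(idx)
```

Concatenate digits 0 to 5
`out` takes the values: "" → "0" → "01" → "012" → "0123" → "01234" → "012345"

Answer: "012345"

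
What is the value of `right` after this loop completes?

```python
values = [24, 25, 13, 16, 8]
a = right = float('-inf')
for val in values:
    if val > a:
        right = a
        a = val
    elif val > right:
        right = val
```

Second largest (with repeats) in [24, 25, 13, 16, 8]
`right` takes the values: -inf → 24

Answer: 24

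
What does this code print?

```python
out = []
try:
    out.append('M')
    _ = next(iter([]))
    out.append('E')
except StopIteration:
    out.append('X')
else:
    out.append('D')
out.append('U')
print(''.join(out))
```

Execution trace: 'M' (try body) → 'X' (except StopIteration) → 'U' (after the try/except). Output: MXU

Answer: MXU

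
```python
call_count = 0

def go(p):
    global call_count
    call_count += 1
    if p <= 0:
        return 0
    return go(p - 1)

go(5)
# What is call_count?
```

Linear recursion stepping by 1: 6 calls from p=5 down to ≤0.

Answer: 6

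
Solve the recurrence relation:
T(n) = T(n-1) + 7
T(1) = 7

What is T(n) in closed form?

Unrolling: T(n) = T(1) + 7·(n-1) = 7 + 7(n-1) = 7n.

Answer: T(n) = 7n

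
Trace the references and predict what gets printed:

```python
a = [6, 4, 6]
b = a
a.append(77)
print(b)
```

Key concept: basic list aliasing.
Step by step:
`a = [6, 4, 6]` → a = [6, 4, 6]
`b = a` → b = [6, 4, 6] (same object as a)
`a.append(77)` → a = [6, 4, 6, 77] (same object as b); b = [6, 4, 6, 77] (same object as a)
`print(b)` → prints [6, 4, 6, 77]

Answer: [6, 4, 6, 77]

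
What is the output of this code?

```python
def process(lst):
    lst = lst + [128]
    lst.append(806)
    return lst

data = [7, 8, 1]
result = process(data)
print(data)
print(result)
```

Key concept: rebinding parameter vs mutation.
Step by step:
`data = [7, 8, 1]` → data = [7, 8, 1]
`result = process(data)` → result = [7, 8, 1, 128, 806]
`print(data)` → prints [7, 8, 1]
`print(result)` → prints [7, 8, 1, 128, 806]

Answer:
[7, 8, 1]
[7, 8, 1, 128, 806]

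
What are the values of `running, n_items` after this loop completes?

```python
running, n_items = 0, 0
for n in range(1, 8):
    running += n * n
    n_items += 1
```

Sum of squares and count
`running, n_items` takes the values: (0, 0) → (1, 0) → (1, 1) → (5, 1) → (5, 2) → (14, 2) → (14, 3) → (30, 3) → (30, 4) → (55, 4) → (55, 5) → (91, 5) → (91, 6) → (140, 6) → (140, 7)

Answer: 140, 7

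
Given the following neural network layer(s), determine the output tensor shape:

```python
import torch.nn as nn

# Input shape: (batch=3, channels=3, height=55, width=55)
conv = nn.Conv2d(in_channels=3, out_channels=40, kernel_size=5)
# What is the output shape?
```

Input: (3, 3, 55, 55) -> Output: (3, 40, 51, 51)

Answer: (3, 40, 51, 51)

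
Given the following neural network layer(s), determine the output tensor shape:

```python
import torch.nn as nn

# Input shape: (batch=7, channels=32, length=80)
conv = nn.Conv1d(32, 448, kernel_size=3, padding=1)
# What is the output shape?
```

Input: (7, 32, 80) -> Output: (7, 448, 80)

Answer: (7, 448, 80)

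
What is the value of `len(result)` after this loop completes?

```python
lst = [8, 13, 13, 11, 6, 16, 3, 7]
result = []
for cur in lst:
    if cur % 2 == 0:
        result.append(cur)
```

Count even numbers in [8, 13, 13, 11, 6, 16, 3, 7]
`result` takes the values: [] → [8] → [8, 6] → [8, 6, 16]
So `len(result)` = 3

Answer: 3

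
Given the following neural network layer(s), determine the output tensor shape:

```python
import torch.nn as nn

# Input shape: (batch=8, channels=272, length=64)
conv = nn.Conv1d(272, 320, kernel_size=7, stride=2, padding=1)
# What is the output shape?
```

Input: (8, 272, 64) -> Output: (8, 320, 30)

Answer: (8, 320, 30)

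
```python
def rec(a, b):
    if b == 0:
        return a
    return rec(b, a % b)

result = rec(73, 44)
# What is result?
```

rec(73, 44) -> rec(44, 29) -> rec(29, 15) -> rec(15, 14) -> rec(14, 1) -> rec(1, 0) -> 1

Answer: 1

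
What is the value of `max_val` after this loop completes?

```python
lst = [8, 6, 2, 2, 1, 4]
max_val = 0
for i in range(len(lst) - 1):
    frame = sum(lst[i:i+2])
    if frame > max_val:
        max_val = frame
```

Max sum of 2-element window in [8, 6, 2, 2, 1, 4]
`max_val` takes the values: 0 → 14

Answer: 14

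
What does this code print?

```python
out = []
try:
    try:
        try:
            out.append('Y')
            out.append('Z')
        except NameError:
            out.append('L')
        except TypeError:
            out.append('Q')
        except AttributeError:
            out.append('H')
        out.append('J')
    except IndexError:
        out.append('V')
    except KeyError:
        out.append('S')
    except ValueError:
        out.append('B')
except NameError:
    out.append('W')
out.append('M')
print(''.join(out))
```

Execution trace: 'Y' (inner try body) → 'Z' (inner try body, no exception) → 'J' (try body, no exception) → 'M' (after the try/except). Output: YZJM

Answer: YZJM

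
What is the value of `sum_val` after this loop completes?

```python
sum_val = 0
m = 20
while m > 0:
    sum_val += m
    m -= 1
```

Sum 20 down to 1
`sum_val` takes the values: 0 → 20 → 39 → 57 → 74 → 90 → 105 → 119 → 132 → 144 → 155 → 165 → 174 → 182 → 189 → 195 → 200 → 204 → 207 → 209 → 210

Answer: 210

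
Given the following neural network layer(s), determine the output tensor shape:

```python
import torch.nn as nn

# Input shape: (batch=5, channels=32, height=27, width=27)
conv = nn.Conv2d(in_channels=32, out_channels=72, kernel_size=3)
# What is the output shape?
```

Input: (5, 32, 27, 27) -> Output: (5, 72, 25, 25)

Answer: (5, 72, 25, 25)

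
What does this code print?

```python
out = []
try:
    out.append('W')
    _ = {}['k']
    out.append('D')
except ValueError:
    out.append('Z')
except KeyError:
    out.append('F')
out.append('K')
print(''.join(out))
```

Execution trace: 'W' (try body) → 'F' (except KeyError) → 'K' (after the try/except). Output: WFK

Answer: WFK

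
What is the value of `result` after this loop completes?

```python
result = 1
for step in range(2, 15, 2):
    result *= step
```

Product of even numbers 2 to 14
`result` takes the values: 1 → 2 → 8 → 48 → 384 → 3840 → 46080 → 645120

Answer: 645120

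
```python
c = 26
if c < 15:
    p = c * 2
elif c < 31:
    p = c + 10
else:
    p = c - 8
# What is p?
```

Trace:
`c = 26` → c = 26
`if c < 15: ...` → c < 15 is False, c < 31 is True → p = 36
So p = 36

Answer: 36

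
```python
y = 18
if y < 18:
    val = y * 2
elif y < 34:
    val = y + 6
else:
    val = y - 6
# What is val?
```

Trace:
`y = 18` → y = 18
`if y < 18: ...` → y < 18 is False, y < 34 is True → val = 24
So val = 24

Answer: 24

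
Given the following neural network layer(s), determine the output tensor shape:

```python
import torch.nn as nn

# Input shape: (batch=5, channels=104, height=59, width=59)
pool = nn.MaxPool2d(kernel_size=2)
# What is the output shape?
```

Input: (5, 104, 59, 59) -> Output: (5, 104, 29, 29)

Answer: (5, 104, 29, 29)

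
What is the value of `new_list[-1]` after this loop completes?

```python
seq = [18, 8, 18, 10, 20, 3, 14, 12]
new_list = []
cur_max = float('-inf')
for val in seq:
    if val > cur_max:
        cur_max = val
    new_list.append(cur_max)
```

Running max ends at 20
`new_list` takes the values: [] → [18] → [18, 18] → [18, 18, 18] → [18, 18, 18, 18] → [18, 18, 18, 18, 20] → [18, 18, 18, 18, 20, 20] → [18, 18, 18, 18, 20, 20, 20] → [18, 18, 18, 18, 20, 20, 20, 20]
So `new_list[-1]` = 20

Answer: 20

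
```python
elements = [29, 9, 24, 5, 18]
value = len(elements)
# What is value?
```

Trace:
`elements = [29, 9, 24, 5, 18]` → elements = [29, 9, 24, 5, 18]
`value = len(elements)` → value = 5
So value = 5

Answer: 5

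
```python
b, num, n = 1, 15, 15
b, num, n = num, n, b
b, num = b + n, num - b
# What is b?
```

Trace:
`b, num, n = 1, 15, 15` → b = 1; num = 15; n = 15
`b, num, n = num, n, b` → b = 15; num = 15; n = 1
`b, num = b + n, num - b` → b = 16; num = 0
So b = 16

Answer: 16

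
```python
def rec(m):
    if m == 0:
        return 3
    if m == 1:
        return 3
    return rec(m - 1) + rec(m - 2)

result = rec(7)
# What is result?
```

Build up from base cases: rec(0)=3, rec(1)=3, rec(2)=6, rec(3)=9, rec(4)=15, rec(5)=24, rec(6)=39, ..., rec(7)=63

Answer: 63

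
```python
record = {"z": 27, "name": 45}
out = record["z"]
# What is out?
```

Trace:
`record = {"z": 27, "name": 45}` → record = {'z': 27, 'name': 45}
`out = record["z"]` → out = 27
So out = 27

Answer: 27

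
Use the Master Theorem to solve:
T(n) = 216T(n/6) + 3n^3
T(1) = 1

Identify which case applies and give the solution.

a=216, b=6, f(n)=3n^3. log_6(216) = 3. Since c=3 = 3, Case 2 applies: T(n) = Θ(n^log_b(a) · log n) = O(n^3 log n).

Answer: O(n^3 log n) - Case 2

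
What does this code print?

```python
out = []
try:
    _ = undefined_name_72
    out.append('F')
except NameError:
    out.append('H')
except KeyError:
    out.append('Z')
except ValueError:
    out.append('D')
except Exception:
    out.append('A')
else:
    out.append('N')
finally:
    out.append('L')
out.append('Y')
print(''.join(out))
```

Execution trace: 'H' (except NameError) → 'L' (finally) → 'Y' (after the try/except). Output: HLY

Answer: HLY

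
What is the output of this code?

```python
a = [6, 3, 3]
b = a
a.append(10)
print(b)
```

Key concept: basic list aliasing.
Step by step:
`a = [6, 3, 3]` → a = [6, 3, 3]
`b = a` → b = [6, 3, 3] (same object as a)
`a.append(10)` → a = [6, 3, 3, 10] (same object as b); b = [6, 3, 3, 10] (same object as a)
`print(b)` → prints [6, 3, 3, 10]

Answer: [6, 3, 3, 10]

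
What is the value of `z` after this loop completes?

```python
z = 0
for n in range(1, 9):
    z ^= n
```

XOR of 1 to 8
`z` takes the values: 0 → 1 → 3 → 0 → 4 → 1 → 7 → 0 → 8

Answer: 8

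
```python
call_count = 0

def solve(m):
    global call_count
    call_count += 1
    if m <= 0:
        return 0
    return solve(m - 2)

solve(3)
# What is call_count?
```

Linear recursion stepping by 2: 3 calls from m=3 down to ≤0.

Answer: 3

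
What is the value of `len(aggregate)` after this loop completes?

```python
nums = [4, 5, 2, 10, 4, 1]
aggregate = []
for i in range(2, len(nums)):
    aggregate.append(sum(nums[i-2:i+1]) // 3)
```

Number of 3-element averages
`aggregate` takes the values: [] → [3] → [3, 5] → [3, 5, 5] → [3, 5, 5, 5]
So `len(aggregate)` = 4

Answer: 4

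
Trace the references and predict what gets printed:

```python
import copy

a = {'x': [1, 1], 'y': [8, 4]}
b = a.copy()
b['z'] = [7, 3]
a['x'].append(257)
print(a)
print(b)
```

Key concept: shallow copy of dict with mutable values.
Step by step:
`a = {'x': [1, 1], 'y': [8, 4]}` → a = {'x': [1, 1], 'y': [8, 4]}
`b = a.copy()` → b = {'x': [1, 1], 'y': [8, 4]}
`b['z'] = [7, 3]` → b = {'x': [1, 1], 'y': [8, 4], 'z': [7, 3]}
`a['x'].append(257)` → a = {'x': [1, 1, 257], 'y': [8, 4]}; b = {'x': [1, 1, 257], 'y': [8, 4], 'z': [7, 3]}
`print(a)` → prints {'x': [1, 1, 257], 'y': [8, 4]}
`print(b)` → prints {'x': [1, 1, 257], 'y': [8, 4], 'z': [7, 3]}

Answer:
{'x': [1, 1, 257], 'y': [8, 4]}
{'x': [1, 1, 257], 'y': [8, 4], 'z': [7, 3]}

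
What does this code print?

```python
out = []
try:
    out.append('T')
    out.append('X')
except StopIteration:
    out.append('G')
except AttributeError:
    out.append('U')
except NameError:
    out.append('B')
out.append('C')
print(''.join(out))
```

Execution trace: 'T' (try body) → 'X' (try body, no exception) → 'C' (after the try/except). Output: TXC

Answer: TXC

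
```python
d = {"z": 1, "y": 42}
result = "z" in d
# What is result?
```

Trace:
`d = {"z": 1, "y": 42}` → d = {'z': 1, 'y': 42}
`result = "z" in d` → result = True
So result = True

Answer: True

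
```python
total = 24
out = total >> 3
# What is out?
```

Trace:
`total = 24` → total = 24
`out = total >> 3` → out = 3
So out = 3

Answer: 3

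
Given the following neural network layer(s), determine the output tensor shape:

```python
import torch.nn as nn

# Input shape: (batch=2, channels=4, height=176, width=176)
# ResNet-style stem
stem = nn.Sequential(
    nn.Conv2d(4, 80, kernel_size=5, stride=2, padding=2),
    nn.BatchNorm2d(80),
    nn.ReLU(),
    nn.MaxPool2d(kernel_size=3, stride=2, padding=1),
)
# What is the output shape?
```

Input: (2, 4, 176, 176) -> after Conv2d 5x5 stride=2: (2, 80, 88, 88) -> Output: (2, 80, 44, 44)

Answer: (2, 80, 44, 44)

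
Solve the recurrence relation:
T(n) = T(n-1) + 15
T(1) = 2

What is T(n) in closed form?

Unrolling: T(n) = T(1) + 15·(n-1) = 2 + 15(n-1) = 15n - 13.

Answer: T(n) = 15n - 13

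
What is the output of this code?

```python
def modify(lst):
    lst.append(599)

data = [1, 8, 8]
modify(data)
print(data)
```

Key concept: function modifies passed list.
Step by step:
`data = [1, 8, 8]` → data = [1, 8, 8]
`modify(data)` → data = [1, 8, 8, 599]
`print(data)` → prints [1, 8, 8, 599]

Answer: [1, 8, 8, 599]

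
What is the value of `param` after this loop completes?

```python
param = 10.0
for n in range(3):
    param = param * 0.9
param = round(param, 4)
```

Exponential decay: 10.0 * 0.9^3
`param` takes the values: 10.0 → 9.0 → 8.1 → 7.29

Answer: 7.29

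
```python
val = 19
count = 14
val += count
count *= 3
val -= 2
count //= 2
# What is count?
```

Trace:
`val = 19` → val = 19
`count = 14` → count = 14
`val += count` → val = 33
`count *= 3` → count = 42
`val -= 2` → val = 31
`count //= 2` → count = 21
So count = 21

Answer: 21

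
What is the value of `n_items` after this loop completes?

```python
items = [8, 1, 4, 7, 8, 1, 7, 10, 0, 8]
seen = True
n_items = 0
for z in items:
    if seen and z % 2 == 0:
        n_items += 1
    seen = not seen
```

Count even values at even positions
`n_items` takes the values: 0 → 1 → 2 → 3 → 4

Answer: 4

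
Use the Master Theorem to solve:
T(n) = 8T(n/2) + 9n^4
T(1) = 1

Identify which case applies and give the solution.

a=8, b=2, f(n)=9n^4. log_2(8) = 3. Since c=4 > 3 and the regularity condition holds (8(n/2)^4 = (8/2^4)n^4 with 8/2^4 < 1), Case 3 applies: T(n) = Θ(f(n)) = O(n^4).

Answer: O(n^4) - Case 3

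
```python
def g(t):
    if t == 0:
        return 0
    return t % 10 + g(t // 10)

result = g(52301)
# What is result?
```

Sum of digits of 52301: 1 + 0 + 3 + 2 + 5 = 11

Answer: 11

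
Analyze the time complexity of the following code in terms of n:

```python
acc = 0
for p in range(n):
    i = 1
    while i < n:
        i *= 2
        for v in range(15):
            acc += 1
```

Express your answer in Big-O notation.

Each loop level contributes: n × log n × 1. Multiplying the contributions gives O(n log n).

Answer: O(n log n)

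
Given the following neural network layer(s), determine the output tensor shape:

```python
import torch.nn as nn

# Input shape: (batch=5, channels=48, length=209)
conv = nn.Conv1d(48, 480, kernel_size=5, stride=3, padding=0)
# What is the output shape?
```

Input: (5, 48, 209) -> Output: (5, 480, 69)

Answer: (5, 480, 69)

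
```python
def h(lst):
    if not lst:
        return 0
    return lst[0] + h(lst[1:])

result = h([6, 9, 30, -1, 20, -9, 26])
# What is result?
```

6 + 9 + 30 + (-1) + 20 + (-9) + 26 + 0 = 81

Answer: 81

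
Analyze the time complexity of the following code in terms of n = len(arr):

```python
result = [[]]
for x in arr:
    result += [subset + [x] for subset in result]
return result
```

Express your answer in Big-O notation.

This is subset (power-set) generation — 2^n subsets, each materialised as a list of up to n elements. Time complexity: O(n · 2^n).

Answer: O(n · 2^n)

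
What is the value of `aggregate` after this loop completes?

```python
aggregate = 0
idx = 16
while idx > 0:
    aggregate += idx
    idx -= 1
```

Sum 16 down to 1
`aggregate` takes the values: 0 → 16 → 31 → 45 → 58 → 70 → 81 → 91 → 100 → 108 → 115 → 121 → 126 → 130 → 133 → 135 → 136

Answer: 136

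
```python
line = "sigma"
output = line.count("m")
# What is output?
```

Trace:
`line = "sigma"` → line = 'sigma'
`output = line.count("m")` → output = 1
So output = 1

Answer: 1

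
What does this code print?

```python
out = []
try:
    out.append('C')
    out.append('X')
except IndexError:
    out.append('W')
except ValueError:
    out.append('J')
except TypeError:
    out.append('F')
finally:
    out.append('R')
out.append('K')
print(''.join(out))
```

Execution trace: 'C' (try body) → 'X' (try body, no exception) → 'R' (finally) → 'K' (after the try/except). Output: CXRK

Answer: CXRK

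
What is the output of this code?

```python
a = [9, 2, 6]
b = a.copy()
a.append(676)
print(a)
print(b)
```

Key concept: list.copy() creates independent copy.
Step by step:
`a = [9, 2, 6]` → a = [9, 2, 6]
`b = a.copy()` → b = [9, 2, 6]
`a.append(676)` → a = [9, 2, 6, 676]
`print(a)` → prints [9, 2, 6, 676]
`print(b)` → prints [9, 2, 6]

Answer:
[9, 2, 6, 676]
[9, 2, 6]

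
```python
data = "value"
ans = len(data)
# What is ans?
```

Trace:
`data = "value"` → data = 'value'
`ans = len(data)` → ans = 5
So ans = 5

Answer: 5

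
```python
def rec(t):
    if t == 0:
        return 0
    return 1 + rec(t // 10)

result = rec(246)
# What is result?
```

Count of digits of 246: 3

Answer: 3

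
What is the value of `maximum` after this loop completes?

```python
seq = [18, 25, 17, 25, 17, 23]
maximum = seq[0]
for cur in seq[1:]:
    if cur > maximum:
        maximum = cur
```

Maximum of [18, 25, 17, 25, 17, 23]
`maximum` takes the values: 18 → 25

Answer: 25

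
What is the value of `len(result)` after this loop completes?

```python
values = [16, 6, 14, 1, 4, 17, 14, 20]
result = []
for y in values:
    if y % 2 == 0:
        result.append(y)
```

Count even numbers in [16, 6, 14, 1, 4, 17, 14, 20]
`result` takes the values: [] → [16] → [16, 6] → [16, 6, 14] → [16, 6, 14, 4] → [16, 6, 14, 4, 14] → [16, 6, 14, 4, 14, 20]
So `len(result)` = 6

Answer: 6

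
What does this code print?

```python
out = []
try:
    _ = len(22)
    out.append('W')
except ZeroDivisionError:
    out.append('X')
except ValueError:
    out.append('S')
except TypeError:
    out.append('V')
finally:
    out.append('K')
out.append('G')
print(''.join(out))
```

Execution trace: 'V' (except TypeError) → 'K' (finally) → 'G' (after the try/except). Output: VKG

Answer: VKG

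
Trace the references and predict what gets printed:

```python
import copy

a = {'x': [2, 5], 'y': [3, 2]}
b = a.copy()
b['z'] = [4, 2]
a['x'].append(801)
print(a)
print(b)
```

Key concept: shallow copy of dict with mutable values.
Step by step:
`a = {'x': [2, 5], 'y': [3, 2]}` → a = {'x': [2, 5], 'y': [3, 2]}
`b = a.copy()` → b = {'x': [2, 5], 'y': [3, 2]}
`b['z'] = [4, 2]` → b = {'x': [2, 5], 'y': [3, 2], 'z': [4, 2]}
`a['x'].append(801)` → a = {'x': [2, 5, 801], 'y': [3, 2]}; b = {'x': [2, 5, 801], 'y': [3, 2], 'z': [4, 2]}
`print(a)` → prints {'x': [2, 5, 801], 'y': [3, 2]}
`print(b)` → prints {'x': [2, 5, 801], 'y': [3, 2], 'z': [4, 2]}

Answer:
{'x': [2, 5, 801], 'y': [3, 2]}
{'x': [2, 5, 801], 'y': [3, 2], 'z': [4, 2]}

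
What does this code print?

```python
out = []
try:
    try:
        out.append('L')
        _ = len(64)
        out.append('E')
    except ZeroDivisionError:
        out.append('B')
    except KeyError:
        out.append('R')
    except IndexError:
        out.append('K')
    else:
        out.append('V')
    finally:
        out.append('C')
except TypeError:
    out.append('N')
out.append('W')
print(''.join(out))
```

Execution trace: 'L' (try body) → 'C' (finally) → 'N' (outer except TypeError) → 'W' (after the try/except). Output: LCNW

Answer: LCNW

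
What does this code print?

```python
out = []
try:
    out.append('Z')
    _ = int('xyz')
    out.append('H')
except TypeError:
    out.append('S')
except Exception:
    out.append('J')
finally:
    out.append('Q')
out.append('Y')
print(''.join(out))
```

Execution trace: 'Z' (try body) → 'J' (except Exception) → 'Q' (finally) → 'Y' (after the try/except). Output: ZJQY

Answer: ZJQY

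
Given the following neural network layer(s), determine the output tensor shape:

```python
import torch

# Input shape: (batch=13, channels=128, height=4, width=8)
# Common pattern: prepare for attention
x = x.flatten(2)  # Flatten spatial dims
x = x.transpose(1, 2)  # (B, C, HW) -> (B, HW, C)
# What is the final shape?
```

Input: (13, 128, 4, 8) -> after flatten(2): (13, 128, 32) -> Output: (13, 32, 128)

Answer: (13, 32, 128)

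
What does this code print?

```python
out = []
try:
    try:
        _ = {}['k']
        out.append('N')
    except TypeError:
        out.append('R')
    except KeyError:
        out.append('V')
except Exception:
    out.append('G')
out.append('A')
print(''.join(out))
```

Execution trace: 'V' (inner except KeyError) → 'A' (after the try/except). Output: VA

Answer: VA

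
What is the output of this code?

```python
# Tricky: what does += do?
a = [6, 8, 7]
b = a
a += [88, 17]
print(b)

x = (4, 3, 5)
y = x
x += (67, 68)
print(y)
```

Key concept: += behavior differs for mutable vs immutable.
Step by step:
`a = [6, 8, 7]` → a = [6, 8, 7]
`b = a` → b = [6, 8, 7] (same object as a)
`a += [88, 17]` → a = [6, 8, 7, 88, 17] (same object as b); b = [6, 8, 7, 88, 17] (same object as a)
`print(b)` → prints [6, 8, 7, 88, 17]
`x = (4, 3, 5)` → x = (4, 3, 5)
`y = x` → y = (4, 3, 5)
`x += (67, 68)` → x = (4, 3, 5, 67, 68)
`print(y)` → prints (4, 3, 5)

Answer:
[6, 8, 7, 88, 17]
(4, 3, 5)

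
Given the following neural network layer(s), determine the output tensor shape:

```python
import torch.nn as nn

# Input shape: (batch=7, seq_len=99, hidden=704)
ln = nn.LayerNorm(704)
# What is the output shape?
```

Input: (7, 99, 704) -> Output: (7, 99, 704)

Answer: (7, 99, 704)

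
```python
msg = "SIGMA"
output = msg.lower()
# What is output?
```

Trace:
`msg = "SIGMA"` → msg = 'SIGMA'
`output = msg.lower()` → output = 'sigma'
So output = 'sigma'

Answer: 'sigma'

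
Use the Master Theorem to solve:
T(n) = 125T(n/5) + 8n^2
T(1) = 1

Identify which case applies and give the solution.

a=125, b=5, f(n)=8n^2. log_5(125) = 3. Since c=2 < 3, Case 1 applies: T(n) = Θ(n^log_b(a)) = O(n^3).

Answer: O(n^3) - Case 1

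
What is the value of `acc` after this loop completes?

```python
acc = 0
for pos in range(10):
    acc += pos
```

Sum of 0 to 9 = 45
`acc` takes the values: 0 → 1 → 3 → 6 → 10 → 15 → 21 → 28 → 36 → 45

Answer: 45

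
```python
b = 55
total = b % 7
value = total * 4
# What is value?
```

Trace:
`b = 55` → b = 55
`total = b % 7` → total = 6
`value = total * 4` → value = 24
So value = 24

Answer: 24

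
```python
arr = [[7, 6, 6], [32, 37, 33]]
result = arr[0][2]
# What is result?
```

Trace:
`arr = [[7, 6, 6], [32, 37, 33]]` → arr = [[7, 6, 6], [32, 37, 33]]
`result = arr[0][2]` → result = 6
So result = 6

Answer: 6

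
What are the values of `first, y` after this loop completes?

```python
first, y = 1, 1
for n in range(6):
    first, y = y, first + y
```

Fibonacci: after 6 iterations
`first, y` takes the values: (1, 1) → (1, 2) → (2, 3) → (3, 5) → (5, 8) → (8, 13) → (13, 21)

Answer: 13, 21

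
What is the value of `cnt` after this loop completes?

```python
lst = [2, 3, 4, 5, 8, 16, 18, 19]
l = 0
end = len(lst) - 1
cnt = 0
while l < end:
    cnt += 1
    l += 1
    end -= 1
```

Iterations until pointers meet (list length 8)
`cnt` takes the values: 0 → 1 → 2 → 3 → 4

Answer: 4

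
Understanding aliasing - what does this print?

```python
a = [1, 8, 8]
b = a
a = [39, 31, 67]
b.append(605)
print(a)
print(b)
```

Key concept: rebinding vs mutation: a is rebound to a new list, b still points at the original.
Step by step:
`a = [1, 8, 8]` → a = [1, 8, 8]
`b = a` → b = [1, 8, 8] (same object as a)
`a = [39, 31, 67]` → a = [39, 31, 67]
`b.append(605)` → b = [1, 8, 8, 605]
`print(a)` → prints [39, 31, 67]
`print(b)` → prints [1, 8, 8, 605]

Answer:
[39, 31, 67]
[1, 8, 8, 605]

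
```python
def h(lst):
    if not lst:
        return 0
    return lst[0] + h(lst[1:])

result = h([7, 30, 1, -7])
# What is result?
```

7 + 30 + 1 + (-7) + 0 = 31

Answer: 31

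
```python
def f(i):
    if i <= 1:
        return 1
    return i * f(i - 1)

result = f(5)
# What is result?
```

f(5) = 5 * 4 * 3 * 2 * 1 = 120

Answer: 120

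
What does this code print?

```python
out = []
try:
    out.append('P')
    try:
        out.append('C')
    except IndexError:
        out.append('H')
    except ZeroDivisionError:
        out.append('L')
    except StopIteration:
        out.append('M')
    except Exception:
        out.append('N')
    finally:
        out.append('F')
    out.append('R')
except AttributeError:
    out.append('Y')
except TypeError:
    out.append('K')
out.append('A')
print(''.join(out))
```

Execution trace: 'P' (try body) → 'C' (inner try body, no exception) → 'F' (inner finally) → 'R' (try body, no exception) → 'A' (after the try/except). Output: PCFRA

Answer: PCFRA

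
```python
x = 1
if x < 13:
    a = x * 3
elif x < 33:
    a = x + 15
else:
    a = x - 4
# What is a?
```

Trace:
`x = 1` → x = 1
`if x < 13: ...` → x < 13 is True → a = 3
So a = 3

Answer: 3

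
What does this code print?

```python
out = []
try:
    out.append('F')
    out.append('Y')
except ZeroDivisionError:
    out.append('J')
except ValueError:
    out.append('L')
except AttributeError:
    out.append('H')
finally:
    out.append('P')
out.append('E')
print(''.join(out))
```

Execution trace: 'F' (try body) → 'Y' (try body, no exception) → 'P' (finally) → 'E' (after the try/except). Output: FYPE

Answer: FYPE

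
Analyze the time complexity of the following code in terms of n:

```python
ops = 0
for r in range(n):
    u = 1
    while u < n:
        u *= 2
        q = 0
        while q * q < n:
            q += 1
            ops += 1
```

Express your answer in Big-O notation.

Each loop level contributes: n × log n × √n. Multiplying the contributions gives O(n√n log n).

Answer: O(n√n log n)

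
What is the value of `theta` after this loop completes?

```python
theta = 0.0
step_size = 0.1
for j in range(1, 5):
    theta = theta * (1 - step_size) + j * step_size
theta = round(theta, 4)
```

Moving average with lr=0.1
`theta` takes the values: 0.0 → 0.1 → 0.29 → 0.561 → 0.9049

Answer: 0.9049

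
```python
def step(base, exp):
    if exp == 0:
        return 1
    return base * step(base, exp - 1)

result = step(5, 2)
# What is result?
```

step(5, 2) = 5 * 5 = 25

Answer: 25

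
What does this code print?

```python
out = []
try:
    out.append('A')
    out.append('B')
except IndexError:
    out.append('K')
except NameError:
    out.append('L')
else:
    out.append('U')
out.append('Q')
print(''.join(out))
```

Execution trace: 'A' (try body) → 'B' (try body, no exception) → 'U' (else) → 'Q' (after the try/except). Output: ABUQ

Answer: ABUQ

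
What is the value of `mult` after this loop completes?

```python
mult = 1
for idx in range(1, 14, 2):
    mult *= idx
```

Product of 1, 3, 5, ... up to 13
`mult` takes the values: 1 → 3 → 15 → 105 → 945 → 10395 → 135135

Answer: 135135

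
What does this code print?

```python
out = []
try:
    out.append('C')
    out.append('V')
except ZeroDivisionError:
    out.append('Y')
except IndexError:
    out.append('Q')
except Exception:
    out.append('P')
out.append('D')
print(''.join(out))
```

Execution trace: 'C' (try body) → 'V' (try body, no exception) → 'D' (after the try/except). Output: CVD

Answer: CVD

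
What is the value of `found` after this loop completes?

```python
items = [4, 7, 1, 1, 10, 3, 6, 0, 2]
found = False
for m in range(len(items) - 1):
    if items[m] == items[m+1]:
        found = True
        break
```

Check consecutive duplicates in [4, 7, 1, 1, 10, 3, 6, 0, 2]
`found` takes the values: False → True

Answer: True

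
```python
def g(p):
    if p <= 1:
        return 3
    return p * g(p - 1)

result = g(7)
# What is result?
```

g(7) = 7 * 6 * 5 * 4 * 3 * 2 * 3 = 15120

Answer: 15120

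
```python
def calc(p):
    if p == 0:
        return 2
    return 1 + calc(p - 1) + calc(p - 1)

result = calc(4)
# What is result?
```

calc(p) = 1 + 2·calc(p-1), calc(0)=2. Closed form: (2+1)·2^4 - 1 = 47.

Answer: 47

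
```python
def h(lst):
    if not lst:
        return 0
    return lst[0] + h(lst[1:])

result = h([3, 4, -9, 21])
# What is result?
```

3 + 4 + (-9) + 21 + 0 = 19

Answer: 19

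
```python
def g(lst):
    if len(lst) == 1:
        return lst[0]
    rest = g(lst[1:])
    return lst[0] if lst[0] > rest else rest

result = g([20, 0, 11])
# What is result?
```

Recursive max over [20, 0, 11] = 20

Answer: 20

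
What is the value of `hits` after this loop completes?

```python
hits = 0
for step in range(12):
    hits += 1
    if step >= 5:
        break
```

Loop breaks when step reaches 5, hits is 6
`hits` takes the values: 0 → 1 → 2 → 3 → 4 → 5 → 6

Answer: 6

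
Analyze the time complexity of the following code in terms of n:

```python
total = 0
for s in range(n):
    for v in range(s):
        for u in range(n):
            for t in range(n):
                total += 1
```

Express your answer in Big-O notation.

Each loop level contributes: n × n × n × n. Multiplying the contributions gives O(n^4).

Answer: O(n^4)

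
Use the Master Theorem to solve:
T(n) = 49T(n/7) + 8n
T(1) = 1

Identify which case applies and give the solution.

a=49, b=7, f(n)=8n. log_7(49) = 2. Since c=1 < 2, Case 1 applies: T(n) = Θ(n^log_b(a)) = O(n^2).

Answer: O(n^2) - Case 1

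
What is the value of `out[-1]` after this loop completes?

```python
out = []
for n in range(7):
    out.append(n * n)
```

Last element of squares 0 to 6
`out` takes the values: [] → [0] → [0, 1] → [0, 1, 4] → [0, 1, 4, 9] → [0, 1, 4, 9, 16] → [0, 1, 4, 9, 16, 25] → [0, 1, 4, 9, 16, 25, 36]
So `out[-1]` = 36

Answer: 36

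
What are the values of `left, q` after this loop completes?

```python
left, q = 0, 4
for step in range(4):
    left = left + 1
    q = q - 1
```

left goes 0→4, q goes 4→0
`left, q` takes the values: (0, 4) → (1, 4) → (1, 3) → (2, 3) → (2, 2) → (3, 2) → (3, 1) → (4, 1) → (4, 0)

Answer: 4, 0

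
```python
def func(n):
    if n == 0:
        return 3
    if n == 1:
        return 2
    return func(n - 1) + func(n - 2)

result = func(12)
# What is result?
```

Build up from base cases: func(0)=3, func(1)=2, func(2)=5, func(3)=7, func(4)=12, func(5)=19, func(6)=31, ..., func(12)=555

Answer: 555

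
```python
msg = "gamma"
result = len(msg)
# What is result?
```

Trace:
`msg = "gamma"` → msg = 'gamma'
`result = len(msg)` → result = 5
So result = 5

Answer: 5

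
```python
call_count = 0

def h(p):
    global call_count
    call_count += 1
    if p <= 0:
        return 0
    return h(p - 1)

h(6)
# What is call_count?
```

Linear recursion stepping by 1: 7 calls from p=6 down to ≤0.

Answer: 7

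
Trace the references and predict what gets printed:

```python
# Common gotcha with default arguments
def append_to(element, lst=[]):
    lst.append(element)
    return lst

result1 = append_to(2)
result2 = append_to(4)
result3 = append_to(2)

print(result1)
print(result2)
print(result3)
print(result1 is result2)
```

Key concept: mutable default argument gotcha.
Step by step:
`result1 = append_to(2)` → result1 = [2]
`result2 = append_to(4)` → result1 = [2, 4] (same object as result2); result2 = [2, 4] (same object as result1)
`result3 = append_to(2)` → result1 = [2, 4, 2] (same object as result2, result3); result2 = [2, 4, 2] (same object as result1, result3); result3 = [2, 4, 2] (same object as result1, result2)
`print(result1)` → prints [2, 4, 2]
`print(result2)` → prints [2, 4, 2]
`print(result3)` → prints [2, 4, 2]
`print(result1 is result2)` → prints True

Answer:
[2, 4, 2]
[2, 4, 2]
[2, 4, 2]
True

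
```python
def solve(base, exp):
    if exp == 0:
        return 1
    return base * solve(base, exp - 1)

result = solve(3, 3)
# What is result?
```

solve(3, 3) = 3 * 3 * 3 = 27

Answer: 27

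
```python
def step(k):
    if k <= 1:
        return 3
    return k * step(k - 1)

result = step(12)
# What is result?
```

step(12) = 12 * 11 * 10 * 9 * 8 * 7 * 6 * 5 * 4 * 3 * 2 * 3 = 1437004800

Answer: 1437004800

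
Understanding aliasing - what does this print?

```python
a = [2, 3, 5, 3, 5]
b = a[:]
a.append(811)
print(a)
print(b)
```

Key concept: slice [:] creates copy.
Step by step:
`a = [2, 3, 5, 3, 5]` → a = [2, 3, 5, 3, 5]
`b = a[:]` → b = [2, 3, 5, 3, 5]
`a.append(811)` → a = [2, 3, 5, 3, 5, 811]
`print(a)` → prints [2, 3, 5, 3, 5, 811]
`print(b)` → prints [2, 3, 5, 3, 5]

Answer:
[2, 3, 5, 3, 5, 811]
[2, 3, 5, 3, 5]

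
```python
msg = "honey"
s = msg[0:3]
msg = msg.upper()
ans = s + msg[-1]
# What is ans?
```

Trace:
`msg = "honey"` → msg = 'honey'
`s = msg[0:3]` → s = 'hon'
`msg = msg.upper()` → msg = 'HONEY'
`ans = s + msg[-1]` → ans = 'honY'
So ans = 'honY'

Answer: 'honY'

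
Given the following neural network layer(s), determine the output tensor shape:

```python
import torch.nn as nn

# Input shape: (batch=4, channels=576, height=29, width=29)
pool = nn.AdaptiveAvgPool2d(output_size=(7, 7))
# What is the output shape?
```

Input: (4, 576, 29, 29) -> Output: (4, 576, 7, 7)

Answer: (4, 576, 7, 7)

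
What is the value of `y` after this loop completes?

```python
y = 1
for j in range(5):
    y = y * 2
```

Multiply by 2, 5 times: 1 * 2^5 = 32
`y` takes the values: 1 → 2 → 4 → 8 → 16 → 32

Answer: 32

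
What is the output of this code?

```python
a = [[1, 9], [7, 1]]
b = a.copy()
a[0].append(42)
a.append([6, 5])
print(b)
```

Key concept: shallow copy with nested lists.
Step by step:
`a = [[1, 9], [7, 1]]` → a = [[1, 9], [7, 1]]
`b = a.copy()` → b = [[1, 9], [7, 1]]
`a[0].append(42)` → a = [[1, 9, 42], [7, 1]]; b = [[1, 9, 42], [7, 1]]
`a.append([6, 5])` → a = [[1, 9, 42], [7, 1], [6, 5]]
`print(b)` → prints [[1, 9, 42], [7, 1]]

Answer: [[1, 9, 42], [7, 1]]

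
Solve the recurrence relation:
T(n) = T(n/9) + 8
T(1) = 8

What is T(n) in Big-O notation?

Each step divides n by 9 and adds 8. After log_9(n) steps we reach T(1)=8. So T(n) = 8·log_9(n) + 8 = O(log n).

Answer: O(log n)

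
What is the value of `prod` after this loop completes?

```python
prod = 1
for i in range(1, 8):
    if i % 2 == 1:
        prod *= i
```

Product of odd numbers 1 to 7
`prod` takes the values: 1 → 3 → 15 → 105

Answer: 105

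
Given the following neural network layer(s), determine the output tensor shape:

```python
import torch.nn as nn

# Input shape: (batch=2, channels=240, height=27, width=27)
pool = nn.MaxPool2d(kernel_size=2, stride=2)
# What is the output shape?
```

Input: (2, 240, 27, 27) -> Output: (2, 240, 13, 13)

Answer: (2, 240, 13, 13)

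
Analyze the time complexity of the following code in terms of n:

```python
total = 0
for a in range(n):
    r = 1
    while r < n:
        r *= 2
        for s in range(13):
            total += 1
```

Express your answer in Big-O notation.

Each loop level contributes: n × log n × 1. Multiplying the contributions gives O(n log n).

Answer: O(n log n)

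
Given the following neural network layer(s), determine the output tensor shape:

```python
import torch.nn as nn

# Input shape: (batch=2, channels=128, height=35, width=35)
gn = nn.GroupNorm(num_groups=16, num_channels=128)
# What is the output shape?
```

Input: (2, 128, 35, 35) -> Output: (2, 128, 35, 35)

Answer: (2, 128, 35, 35)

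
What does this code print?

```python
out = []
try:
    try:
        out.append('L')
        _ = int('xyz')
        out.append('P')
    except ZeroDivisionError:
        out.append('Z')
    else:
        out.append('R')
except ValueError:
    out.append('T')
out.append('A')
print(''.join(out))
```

Execution trace: 'L' (inner try body) → 'T' (outer except ValueError) → 'A' (after the try/except). Output: LTA

Answer: LTA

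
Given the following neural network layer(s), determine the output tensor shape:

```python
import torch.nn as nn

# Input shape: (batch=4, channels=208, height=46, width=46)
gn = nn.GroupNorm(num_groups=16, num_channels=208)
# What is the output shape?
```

Input: (4, 208, 46, 46) -> Output: (4, 208, 46, 46)

Answer: (4, 208, 46, 46)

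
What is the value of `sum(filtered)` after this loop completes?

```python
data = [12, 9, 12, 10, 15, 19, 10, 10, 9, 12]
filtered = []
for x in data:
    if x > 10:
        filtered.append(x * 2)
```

Sum of doubled values > 10
`filtered` takes the values: [] → [24] → [24, 24] → [24, 24, 30] → [24, 24, 30, 38] → [24, 24, 30, 38, 24]
So `sum(filtered)` = 140

Answer: 140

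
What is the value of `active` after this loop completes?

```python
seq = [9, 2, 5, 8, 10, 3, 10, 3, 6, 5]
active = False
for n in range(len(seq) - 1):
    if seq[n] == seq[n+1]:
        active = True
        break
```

Check consecutive duplicates in [9, 2, 5, 8, 10, 3, 10, 3, 6, 5]
`active` takes the values: False

Answer: False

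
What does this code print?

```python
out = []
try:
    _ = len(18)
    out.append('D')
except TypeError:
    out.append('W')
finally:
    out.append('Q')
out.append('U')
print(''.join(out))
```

Execution trace: 'W' (except TypeError) → 'Q' (finally) → 'U' (after the try/except). Output: WQU

Answer: WQU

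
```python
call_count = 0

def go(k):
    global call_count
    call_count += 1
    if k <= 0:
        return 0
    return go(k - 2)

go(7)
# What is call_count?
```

Linear recursion stepping by 2: 5 calls from k=7 down to ≤0.

Answer: 5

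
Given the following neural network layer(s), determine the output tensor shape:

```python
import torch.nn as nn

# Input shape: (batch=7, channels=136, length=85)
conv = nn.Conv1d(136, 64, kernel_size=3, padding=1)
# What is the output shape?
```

Input: (7, 136, 85) -> Output: (7, 64, 85)

Answer: (7, 64, 85)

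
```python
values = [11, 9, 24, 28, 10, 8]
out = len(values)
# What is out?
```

Trace:
`values = [11, 9, 24, 28, 10, 8]` → values = [11, 9, 24, 28, 10, 8]
`out = len(values)` → out = 6
So out = 6

Answer: 6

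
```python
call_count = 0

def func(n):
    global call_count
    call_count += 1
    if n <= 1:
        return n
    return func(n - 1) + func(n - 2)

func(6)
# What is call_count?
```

Calls(n) = 1 + Calls(n-1) + Calls(n-2); Calls(0)=Calls(1)=1. For n=6 this gives 25.

Answer: 25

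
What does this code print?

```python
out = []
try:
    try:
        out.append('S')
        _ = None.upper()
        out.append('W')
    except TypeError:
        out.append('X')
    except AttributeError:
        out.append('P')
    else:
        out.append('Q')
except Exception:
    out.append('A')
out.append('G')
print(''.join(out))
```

Execution trace: 'S' (inner try body) → 'P' (inner except AttributeError) → 'G' (after the try/except). Output: SPG

Answer: SPG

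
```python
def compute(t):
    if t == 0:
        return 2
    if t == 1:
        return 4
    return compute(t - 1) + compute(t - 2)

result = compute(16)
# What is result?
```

Build up from base cases: compute(0)=2, compute(1)=4, compute(2)=6, compute(3)=10, compute(4)=16, compute(5)=26, compute(6)=42, ..., compute(16)=5168

Answer: 5168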